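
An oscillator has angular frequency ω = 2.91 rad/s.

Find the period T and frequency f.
T = 2π/ω = 2π/2.91 = 2.159 s; f = ω/2π = 0.4631 Hz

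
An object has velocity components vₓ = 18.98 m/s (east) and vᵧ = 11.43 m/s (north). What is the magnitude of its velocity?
|v| = √(vₓ² + vᵧ²) = √(18.98² + 11.43²) = √(490.885) = 22.16 m/s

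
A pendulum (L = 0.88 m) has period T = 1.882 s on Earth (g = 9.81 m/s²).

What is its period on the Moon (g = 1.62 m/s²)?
T = 2π√(L/g), so T_moon/T_earth = √(g_earth/g_moon)
T_moon = 2π√(0.88/1.62) = 4.631 s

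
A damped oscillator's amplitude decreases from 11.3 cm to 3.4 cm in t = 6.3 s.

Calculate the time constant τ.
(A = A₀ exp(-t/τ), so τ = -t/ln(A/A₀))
A/A₀ = 3.4/11.3 = 0.3009; ln(A/A₀) = -1.201
τ = −t/ln(A/A₀) = −6.3/-1.201 = 5.246 s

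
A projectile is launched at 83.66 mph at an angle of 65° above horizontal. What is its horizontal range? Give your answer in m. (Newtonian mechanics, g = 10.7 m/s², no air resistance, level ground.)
R = v₀² sin(2θ) / g (with unit conversion) = 100.1 m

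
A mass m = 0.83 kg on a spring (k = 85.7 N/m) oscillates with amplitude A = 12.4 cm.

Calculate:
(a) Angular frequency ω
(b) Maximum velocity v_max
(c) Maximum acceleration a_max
ω = √(k/m) = √(85.7/0.83) = 10.16 rad/s
v_max = ωA = 10.16×0.124 = 1.26 m/s
a_max = ω²A = 10.16²×0.124 = 12.8 m/s²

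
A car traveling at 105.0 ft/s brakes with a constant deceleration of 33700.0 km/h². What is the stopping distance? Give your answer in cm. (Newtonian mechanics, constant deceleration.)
d = v₀² / (2a) (with unit conversion) = 19690.0 cm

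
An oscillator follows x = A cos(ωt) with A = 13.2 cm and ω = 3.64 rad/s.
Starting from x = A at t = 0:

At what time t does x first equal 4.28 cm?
cos(ωt) = x/A = 4.28/13.2 = 0.3242
ωt = arccos(0.3242) = 1.241 rad
t = 1.241/3.64 = 0.3408 s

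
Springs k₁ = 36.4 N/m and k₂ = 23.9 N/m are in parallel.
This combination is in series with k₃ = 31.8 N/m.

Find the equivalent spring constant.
k₁₂ = k₁ + k₂ = 60.3 N/m (parallel)
1/k_eq = 1/k₁₂ + 1/k₃ → k_eq = 20.82 N/m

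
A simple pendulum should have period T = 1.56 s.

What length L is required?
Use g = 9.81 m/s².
T = 2π√(L/g) → L = g(T/2π)² = 9.81×(1.56/2π)² = 0.6047 m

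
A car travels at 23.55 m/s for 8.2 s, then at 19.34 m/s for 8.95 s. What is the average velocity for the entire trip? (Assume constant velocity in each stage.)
d₁ = v₁t₁ = 23.55 × 8.2 = 193.11 m
d₂ = v₂t₂ = 19.34 × 8.95 = 173.093 m
d_total = 366.2 m, t_total = 17.15 s
v_avg = d_total/t_total = 366.2/17.15 = 21.35 m/s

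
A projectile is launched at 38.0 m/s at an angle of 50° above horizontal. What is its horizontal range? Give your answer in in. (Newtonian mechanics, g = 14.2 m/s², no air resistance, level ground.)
R = v₀² sin(2θ) / g (with unit conversion) = 3943.0 in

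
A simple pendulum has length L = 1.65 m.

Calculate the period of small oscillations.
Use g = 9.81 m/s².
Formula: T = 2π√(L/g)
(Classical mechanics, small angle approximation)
T = 2π√(L/g) = 2π√(1.65/9.81) = 2.577 s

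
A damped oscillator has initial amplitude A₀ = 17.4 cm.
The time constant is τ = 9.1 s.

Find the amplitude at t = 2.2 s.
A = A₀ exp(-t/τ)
A = A₀ exp(−t/τ) = 17.4×exp(−2.2/9.1) = 13.66 cm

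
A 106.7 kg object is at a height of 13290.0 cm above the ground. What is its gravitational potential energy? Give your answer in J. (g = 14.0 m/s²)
PE = mgh = 106.7 kg × 14.0 m/s² × 132.9 m = 1.985e+05 J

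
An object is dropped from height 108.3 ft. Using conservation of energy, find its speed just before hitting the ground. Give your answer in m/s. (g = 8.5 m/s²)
mgh = ½mv² → v = √(2gh) = √(2×8.5×33.01) = 23.69 m/s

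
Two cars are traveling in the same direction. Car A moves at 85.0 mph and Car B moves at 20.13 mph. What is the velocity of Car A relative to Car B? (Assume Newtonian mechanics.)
v_rel = v_A - v_B = 85.0 - 20.13 = 64.87 mph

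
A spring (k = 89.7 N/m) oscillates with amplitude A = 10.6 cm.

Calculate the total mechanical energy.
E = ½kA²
E = ½kA² = ½×89.7×(0.106)² = 0.5039 J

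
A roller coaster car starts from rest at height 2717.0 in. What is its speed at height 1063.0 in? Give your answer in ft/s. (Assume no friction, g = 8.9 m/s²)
mgh₁ = ½mv₂² + mgh₂ → v₂ = √(2g(h₁−h₂)) = √(2×8.9×(69.01−27)) = 27.35 m/s = 89.72 ft/s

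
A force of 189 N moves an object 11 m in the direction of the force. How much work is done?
W = Fd = 189×11 = 2079.0 J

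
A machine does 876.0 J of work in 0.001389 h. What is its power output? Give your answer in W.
P = W/t = 876 J / 5 s = 175.2 W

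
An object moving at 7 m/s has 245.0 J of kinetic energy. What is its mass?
KE = ½mv² → m = 2KE/v² = 2×245.0/7² = 10.0 kg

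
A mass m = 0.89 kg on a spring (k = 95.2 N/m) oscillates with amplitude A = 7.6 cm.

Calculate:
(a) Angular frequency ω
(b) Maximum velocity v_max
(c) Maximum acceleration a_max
ω = √(k/m) = √(95.2/0.89) = 10.34 rad/s
v_max = ωA = 10.34×0.076 = 0.786 m/s
a_max = ω²A = 10.34²×0.076 = 8.129 m/s²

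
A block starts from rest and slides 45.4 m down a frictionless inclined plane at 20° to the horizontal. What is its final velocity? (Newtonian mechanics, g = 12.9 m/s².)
a = g sin(θ) = 12.9 × sin(20°) = 4.41 m/s²
v = √(2ad) = √(2 × 4.41 × 45.4) = 20.02 m/s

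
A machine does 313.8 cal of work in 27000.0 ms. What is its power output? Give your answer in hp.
P = W/t = 1313 J / 27 s = 48.63 W = 0.06521 hp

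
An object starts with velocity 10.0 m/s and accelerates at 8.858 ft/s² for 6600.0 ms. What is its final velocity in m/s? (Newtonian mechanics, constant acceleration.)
v = v₀ + at (with unit conversion) = 27.82 m/s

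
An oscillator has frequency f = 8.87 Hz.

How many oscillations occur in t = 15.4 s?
n = f×t = 8.87×15.4 = 136.6 oscillations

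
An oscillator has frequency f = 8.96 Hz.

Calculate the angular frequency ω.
ω = 2πf = 2π×8.96 = 56.3 rad/s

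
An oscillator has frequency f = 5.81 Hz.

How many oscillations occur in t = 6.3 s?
n = f×t = 5.81×6.3 = 36.6 oscillations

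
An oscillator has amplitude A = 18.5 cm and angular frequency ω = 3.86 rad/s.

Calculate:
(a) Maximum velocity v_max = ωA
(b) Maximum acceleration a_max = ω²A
v_max = ωA = 3.86×0.185 = 0.7141 m/s
a_max = ω²A = 3.86²×0.185 = 2.756 m/s²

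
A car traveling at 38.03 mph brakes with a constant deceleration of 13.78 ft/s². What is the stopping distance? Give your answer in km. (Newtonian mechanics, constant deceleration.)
d = v₀² / (2a) (with unit conversion) = 0.03441 km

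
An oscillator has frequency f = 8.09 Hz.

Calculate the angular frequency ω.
ω = 2πf = 2π×8.09 = 50.83 rad/s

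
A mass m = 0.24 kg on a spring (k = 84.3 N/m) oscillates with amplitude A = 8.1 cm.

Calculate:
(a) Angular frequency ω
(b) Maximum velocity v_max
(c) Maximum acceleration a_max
ω = √(k/m) = √(84.3/0.24) = 18.74 rad/s
v_max = ωA = 18.74×0.081 = 1.518 m/s
a_max = ω²A = 18.74²×0.081 = 28.45 m/s²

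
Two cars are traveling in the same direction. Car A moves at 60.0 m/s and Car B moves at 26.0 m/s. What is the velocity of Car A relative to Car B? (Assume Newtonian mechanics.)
v_rel = v_A - v_B = 60.0 - 26.0 = 34.0 m/s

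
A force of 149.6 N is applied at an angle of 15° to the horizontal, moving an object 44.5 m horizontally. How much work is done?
W = Fd cosθ = 149.6×44.5×cos(15°) = 6430.4 J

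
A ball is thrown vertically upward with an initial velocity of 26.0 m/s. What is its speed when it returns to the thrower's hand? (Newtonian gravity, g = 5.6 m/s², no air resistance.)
By conservation of energy, the ball returns at the same speed = 26.0 m/s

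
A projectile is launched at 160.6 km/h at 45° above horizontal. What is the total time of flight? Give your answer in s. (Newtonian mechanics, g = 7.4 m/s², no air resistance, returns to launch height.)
T = 2v₀sin(θ)/g (with unit conversion) = 8.526 s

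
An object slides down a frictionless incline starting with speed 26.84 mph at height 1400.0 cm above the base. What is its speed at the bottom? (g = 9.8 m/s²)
½mv₀² + mgh = ½mv² → v = √(v₀² + 2gh) = √(12² + 2×9.8×14) = 20.45 m/s = 45.75 mph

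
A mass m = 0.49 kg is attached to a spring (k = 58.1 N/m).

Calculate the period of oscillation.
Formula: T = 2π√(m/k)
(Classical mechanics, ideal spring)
T = 2π√(m/k) = 2π√(0.49/58.1) = 0.577 s; f = 1/T = 1.733 Hz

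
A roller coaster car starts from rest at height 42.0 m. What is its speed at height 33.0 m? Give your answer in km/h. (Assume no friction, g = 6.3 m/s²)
mgh₁ = ½mv₂² + mgh₂ → v₂ = √(2g(h₁−h₂)) = √(2×6.3×(42−33)) = 10.65 m/s = 38.34 km/h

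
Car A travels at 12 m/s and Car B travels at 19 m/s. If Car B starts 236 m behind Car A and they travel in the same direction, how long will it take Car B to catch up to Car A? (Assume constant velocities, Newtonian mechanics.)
Relative speed: v_rel = 19 - 12 = 7 m/s
Time to catch: t = d₀/v_rel = 236/7 = 33.71 s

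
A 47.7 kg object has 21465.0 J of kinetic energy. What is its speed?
KE = ½mv² → v = √(2KE/m) = √(2×21465.0/47.7) = 30.0 m/s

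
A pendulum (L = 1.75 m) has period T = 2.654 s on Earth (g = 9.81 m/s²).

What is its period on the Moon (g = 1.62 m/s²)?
T = 2π√(L/g), so T_moon/T_earth = √(g_earth/g_moon)
T_moon = 2π√(1.75/1.62) = 6.53 s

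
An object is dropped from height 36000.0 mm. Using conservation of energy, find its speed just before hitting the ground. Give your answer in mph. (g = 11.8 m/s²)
mgh = ½mv² → v = √(2gh) = √(2×11.8×36) = 29.15 m/s = 65.2 mph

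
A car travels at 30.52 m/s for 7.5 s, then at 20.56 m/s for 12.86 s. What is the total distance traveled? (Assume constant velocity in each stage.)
d₁ = v₁t₁ = 30.52 × 7.5 = 228.9 m
d₂ = v₂t₂ = 20.56 × 12.86 = 264.402 m
d_total = 228.9 + 264.402 = 493.3 m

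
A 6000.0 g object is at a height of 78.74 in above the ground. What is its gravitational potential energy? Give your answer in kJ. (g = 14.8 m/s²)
PE = mgh = 6 kg × 14.8 m/s² × 2 m = 177.6 J = 0.1776 kJ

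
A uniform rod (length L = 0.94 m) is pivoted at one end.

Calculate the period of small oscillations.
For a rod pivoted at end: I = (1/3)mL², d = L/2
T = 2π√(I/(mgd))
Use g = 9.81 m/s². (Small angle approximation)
I/m = (1/3)L² = 0.2945 m²; d = L/2 = 0.47 m
T = 2π√(I/(mgd)) = 2π√(0.2945/(9.81×0.47)) = 1.588 s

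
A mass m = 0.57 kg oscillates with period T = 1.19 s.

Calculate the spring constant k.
T = 2π√(m/k) → k = m(2π/T)² = 0.57×(2π/1.19)² = 15.89 N/m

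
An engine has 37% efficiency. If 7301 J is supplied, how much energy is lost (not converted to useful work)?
W_out = η × W_in = 0.37×7301 = 2701.4 J
W_lost = W_in − W_out = 7301 − 2701.4 = 4599.6 J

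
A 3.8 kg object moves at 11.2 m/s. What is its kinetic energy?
KE = ½mv² = ½×3.8×11.2² = 238.336 J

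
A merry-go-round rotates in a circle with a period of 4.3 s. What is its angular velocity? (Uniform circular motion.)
ω = 2π/T = 2π/4.3 = 1.4612 rad/s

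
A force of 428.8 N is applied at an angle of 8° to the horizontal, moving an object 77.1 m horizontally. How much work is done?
W = Fd cosθ = 428.8×77.1×cos(8°) = 32739.0 J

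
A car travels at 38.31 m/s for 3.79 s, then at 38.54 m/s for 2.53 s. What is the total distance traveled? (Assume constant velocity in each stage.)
d₁ = v₁t₁ = 38.31 × 3.79 = 145.195 m
d₂ = v₂t₂ = 38.54 × 2.53 = 97.5062 m
d_total = 145.195 + 97.5062 = 242.7 m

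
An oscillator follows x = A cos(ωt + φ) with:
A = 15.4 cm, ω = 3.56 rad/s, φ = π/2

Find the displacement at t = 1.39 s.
x = A cos(ωt + φ) = 15.4×cos(3.56×1.39 + π/2) = 14.97 cm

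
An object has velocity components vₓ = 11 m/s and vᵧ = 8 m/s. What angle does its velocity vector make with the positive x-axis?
θ = arctan(vᵧ/vₓ) = arctan(8/11) = 36.03°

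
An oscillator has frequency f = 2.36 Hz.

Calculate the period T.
T = 1/f = 1/2.36 = 0.4237 s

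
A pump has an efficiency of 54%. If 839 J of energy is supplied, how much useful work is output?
W_out = η × W_in = 0.54 × 839 = 453.06 J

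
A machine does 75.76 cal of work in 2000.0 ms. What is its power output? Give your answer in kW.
P = W/t = 317 J / 2 s = 158.5 W = 0.1585 kW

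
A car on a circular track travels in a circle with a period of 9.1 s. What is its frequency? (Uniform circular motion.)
f = 1/T = 1/9.1 = 0.1099 Hz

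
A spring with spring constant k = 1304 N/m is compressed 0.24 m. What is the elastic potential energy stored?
PE = ½kx² = ½×1304×0.24² = 37.56 J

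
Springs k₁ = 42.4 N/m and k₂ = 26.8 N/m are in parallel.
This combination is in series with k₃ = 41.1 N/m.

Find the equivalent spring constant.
k₁₂ = k₁ + k₂ = 69.2 N/m (parallel)
1/k_eq = 1/k₁₂ + 1/k₃ → k_eq = 25.79 N/m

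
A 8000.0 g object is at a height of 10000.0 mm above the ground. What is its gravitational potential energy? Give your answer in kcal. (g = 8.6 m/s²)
PE = mgh = 8 kg × 8.6 m/s² × 10 m = 688 J = 0.1644 kcal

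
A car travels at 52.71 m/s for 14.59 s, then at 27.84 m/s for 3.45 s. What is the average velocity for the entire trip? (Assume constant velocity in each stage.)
d₁ = v₁t₁ = 52.71 × 14.59 = 769.039 m
d₂ = v₂t₂ = 27.84 × 3.45 = 96.048 m
d_total = 865.09 m, t_total = 18.04 s
v_avg = d_total/t_total = 865.09/18.04 = 47.95 m/s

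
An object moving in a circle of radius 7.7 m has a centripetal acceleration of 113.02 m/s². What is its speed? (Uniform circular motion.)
v = √(a_c × r) = √(113.02 × 7.7) = 29.5 m/s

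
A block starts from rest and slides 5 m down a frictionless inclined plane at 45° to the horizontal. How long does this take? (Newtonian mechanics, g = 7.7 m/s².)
a = g sin(θ) = 7.7 × sin(45°) = 5.44 m/s²
t = √(2d/a) = √(2 × 5 / 5.44) = 1.36 s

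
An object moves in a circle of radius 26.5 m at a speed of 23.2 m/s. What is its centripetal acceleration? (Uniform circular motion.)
a_c = v²/r = 23.2²/26.5 = 538.24/26.5 = 20.31 m/s²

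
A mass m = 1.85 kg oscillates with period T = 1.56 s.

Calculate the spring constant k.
T = 2π√(m/k) → k = m(2π/T)² = 1.85×(2π/1.56)² = 30.01 N/m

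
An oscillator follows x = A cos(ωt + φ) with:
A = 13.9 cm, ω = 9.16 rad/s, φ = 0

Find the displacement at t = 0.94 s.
x = A cos(ωt + φ) = 13.9×cos(9.16×0.94 + 0) = -9.54 cm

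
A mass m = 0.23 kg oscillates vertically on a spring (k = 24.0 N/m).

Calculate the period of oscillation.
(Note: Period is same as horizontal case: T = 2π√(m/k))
T = 2π√(m/k) = 2π√(0.23/24.0) = 0.6151 s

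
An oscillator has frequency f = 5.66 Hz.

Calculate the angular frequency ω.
ω = 2πf = 2π×5.66 = 35.56 rad/s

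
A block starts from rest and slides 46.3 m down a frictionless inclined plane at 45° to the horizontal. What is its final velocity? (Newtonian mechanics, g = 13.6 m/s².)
a = g sin(θ) = 13.6 × sin(45°) = 9.62 m/s²
v = √(2ad) = √(2 × 9.62 × 46.3) = 29.84 m/s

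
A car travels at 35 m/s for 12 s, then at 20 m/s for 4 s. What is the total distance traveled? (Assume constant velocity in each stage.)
d₁ = v₁t₁ = 35 × 12 = 420 m
d₂ = v₂t₂ = 20 × 4 = 80 m
d_total = 420 + 80 = 500 m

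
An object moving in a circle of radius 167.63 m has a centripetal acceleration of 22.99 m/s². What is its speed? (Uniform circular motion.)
v = √(a_c × r) = √(22.99 × 167.63) = 62.08 m/s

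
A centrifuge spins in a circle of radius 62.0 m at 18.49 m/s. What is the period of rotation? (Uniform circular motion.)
T = 2πr/v = 2π×62.0/18.49 = 21.07 s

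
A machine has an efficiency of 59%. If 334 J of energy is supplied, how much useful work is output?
W_out = η × W_in = 0.59 × 334 = 197.06 J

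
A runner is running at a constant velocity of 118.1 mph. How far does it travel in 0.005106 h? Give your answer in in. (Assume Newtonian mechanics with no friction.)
d = vt (with unit conversion) = 38210.0 in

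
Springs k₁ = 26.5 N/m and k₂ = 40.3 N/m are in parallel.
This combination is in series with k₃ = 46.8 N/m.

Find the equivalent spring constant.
k₁₂ = k₁ + k₂ = 66.8 N/m (parallel)
1/k_eq = 1/k₁₂ + 1/k₃ → k_eq = 27.52 N/m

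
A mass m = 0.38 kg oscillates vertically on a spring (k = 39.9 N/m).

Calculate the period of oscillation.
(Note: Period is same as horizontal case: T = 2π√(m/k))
T = 2π√(m/k) = 2π√(0.38/39.9) = 0.6132 s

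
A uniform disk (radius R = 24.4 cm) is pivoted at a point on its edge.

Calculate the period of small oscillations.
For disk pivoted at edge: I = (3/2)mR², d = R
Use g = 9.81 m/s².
I/m = (3/2)R² = 0.0893 m²; d = R = 0.244 m
T = 2π√((3/2)R²/(gR)) = 2π√(3R/(2g)) = 1.214 s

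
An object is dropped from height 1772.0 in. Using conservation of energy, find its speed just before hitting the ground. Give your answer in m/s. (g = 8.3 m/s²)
mgh = ½mv² → v = √(2gh) = √(2×8.3×45.01) = 27.33 m/s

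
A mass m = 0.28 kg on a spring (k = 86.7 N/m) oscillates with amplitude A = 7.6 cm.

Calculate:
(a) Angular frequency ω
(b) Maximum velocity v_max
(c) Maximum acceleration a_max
ω = √(k/m) = √(86.7/0.28) = 17.6 rad/s
v_max = ωA = 17.6×0.076 = 1.337 m/s
a_max = ω²A = 17.6²×0.076 = 23.53 m/s²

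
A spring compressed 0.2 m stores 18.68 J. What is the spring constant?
PE = ½kx² → k = 2PE/x² = 2×18.68/0.2² = 934.0 N/m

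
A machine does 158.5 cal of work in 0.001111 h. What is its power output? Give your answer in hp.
P = W/t = 663.2 J / 4 s = 165.8 W = 0.2224 hp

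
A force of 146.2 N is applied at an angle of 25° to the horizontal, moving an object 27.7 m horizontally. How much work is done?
W = Fd cosθ = 146.2×27.7×cos(25°) = 3670.3 J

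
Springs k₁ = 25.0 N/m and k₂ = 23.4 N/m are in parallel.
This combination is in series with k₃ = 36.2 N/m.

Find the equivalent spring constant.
k₁₂ = k₁ + k₂ = 48.4 N/m (parallel)
1/k_eq = 1/k₁₂ + 1/k₃ → k_eq = 20.71 N/m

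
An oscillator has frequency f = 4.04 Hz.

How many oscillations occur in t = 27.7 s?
n = f×t = 4.04×27.7 = 111.9 oscillations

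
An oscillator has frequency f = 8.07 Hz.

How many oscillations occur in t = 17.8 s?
n = f×t = 8.07×17.8 = 143.6 oscillations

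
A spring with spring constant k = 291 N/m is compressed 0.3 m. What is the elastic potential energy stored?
PE = ½kx² = ½×291×0.3² = 13.09 J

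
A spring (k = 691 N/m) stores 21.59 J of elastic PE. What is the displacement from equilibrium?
PE = ½kx² → x = √(2PE/k) = √(2×21.59/691) = 0.25 m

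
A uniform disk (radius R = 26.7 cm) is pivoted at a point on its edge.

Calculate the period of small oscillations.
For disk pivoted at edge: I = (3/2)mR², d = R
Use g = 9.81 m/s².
I/m = (3/2)R² = 0.1069 m²; d = R = 0.267 m
T = 2π√((3/2)R²/(gR)) = 2π√(3R/(2g)) = 1.27 s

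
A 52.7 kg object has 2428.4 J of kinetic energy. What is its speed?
KE = ½mv² → v = √(2KE/m) = √(2×2428.4/52.7) = 9.6 m/s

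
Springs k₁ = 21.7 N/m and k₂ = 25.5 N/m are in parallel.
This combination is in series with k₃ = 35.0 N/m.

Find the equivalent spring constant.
k₁₂ = k₁ + k₂ = 47.2 N/m (parallel)
1/k_eq = 1/k₁₂ + 1/k₃ → k_eq = 20.1 N/m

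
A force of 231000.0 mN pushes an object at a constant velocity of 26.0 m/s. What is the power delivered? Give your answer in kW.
P = Fv = 231 N × 26 m/s = 6006 W = 6.006 kW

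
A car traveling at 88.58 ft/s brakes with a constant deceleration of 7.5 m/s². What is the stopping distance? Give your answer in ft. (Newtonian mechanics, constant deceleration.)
d = v₀² / (2a) (with unit conversion) = 159.4 ft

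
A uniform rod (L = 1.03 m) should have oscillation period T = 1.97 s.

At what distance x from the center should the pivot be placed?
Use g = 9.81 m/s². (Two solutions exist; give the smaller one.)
T = 2π√((L²/12 + x²)/(gx)). Let c = T²g/(4π²) = 0.9644.
x² − cx + L²/12 = 0 → x = (c − √(c² − L²/3))/2 = 0.1026 m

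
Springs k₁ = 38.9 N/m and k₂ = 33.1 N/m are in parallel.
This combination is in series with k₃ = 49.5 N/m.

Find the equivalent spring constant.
k₁₂ = k₁ + k₂ = 72 N/m (parallel)
1/k_eq = 1/k₁₂ + 1/k₃ → k_eq = 29.33 N/m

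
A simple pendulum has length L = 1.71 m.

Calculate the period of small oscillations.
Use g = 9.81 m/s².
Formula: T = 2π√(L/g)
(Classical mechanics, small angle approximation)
T = 2π√(L/g) = 2π√(1.71/9.81) = 2.623 s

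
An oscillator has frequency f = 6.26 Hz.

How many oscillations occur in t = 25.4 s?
n = f×t = 6.26×25.4 = 159 oscillations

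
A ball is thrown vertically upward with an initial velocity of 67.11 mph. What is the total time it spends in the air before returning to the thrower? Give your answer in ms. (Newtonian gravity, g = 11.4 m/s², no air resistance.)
t_total = 2v₀/g (with unit conversion) = 5263.0 ms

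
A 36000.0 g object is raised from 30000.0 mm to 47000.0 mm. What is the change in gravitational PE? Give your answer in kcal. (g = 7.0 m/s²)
ΔPE = mg(h₂ − h₁) = 36 kg × 7.0 m/s² × (47 − 30) m = 4284 J = 1.024 kcal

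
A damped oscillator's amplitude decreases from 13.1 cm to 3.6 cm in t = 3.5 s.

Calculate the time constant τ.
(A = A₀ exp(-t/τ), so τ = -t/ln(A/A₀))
A/A₀ = 3.6/13.1 = 0.2748; ln(A/A₀) = -1.292
τ = −t/ln(A/A₀) = −3.5/-1.292 = 2.71 s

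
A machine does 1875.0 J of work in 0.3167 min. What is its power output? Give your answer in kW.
P = W/t = 1875 J / 19 s = 98.67 W = 0.09867 kW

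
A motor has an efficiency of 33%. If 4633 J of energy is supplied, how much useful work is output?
W_out = η × W_in = 0.33 × 4633 = 1528.9 J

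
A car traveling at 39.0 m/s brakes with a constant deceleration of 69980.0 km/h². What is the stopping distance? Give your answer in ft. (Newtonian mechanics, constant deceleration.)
d = v₀² / (2a) (with unit conversion) = 462.1 ft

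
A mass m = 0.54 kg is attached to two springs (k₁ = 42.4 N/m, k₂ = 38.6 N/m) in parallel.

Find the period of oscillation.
k_eq = k₁+k₂ = 81 N/m
T = 2π√(m/k_eq) = 2π√(0.54/81) = 0.513 s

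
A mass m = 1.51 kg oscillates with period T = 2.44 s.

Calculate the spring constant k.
T = 2π√(m/k) → k = m(2π/T)² = 1.51×(2π/2.44)² = 10.01 N/m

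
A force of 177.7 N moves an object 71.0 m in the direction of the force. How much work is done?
W = Fd = 177.7×71.0 = 12617.0 J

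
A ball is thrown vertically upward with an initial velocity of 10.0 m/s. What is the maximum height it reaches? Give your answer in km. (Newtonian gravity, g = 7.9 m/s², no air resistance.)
h_max = v₀²/(2g) (with unit conversion) = 0.006329 km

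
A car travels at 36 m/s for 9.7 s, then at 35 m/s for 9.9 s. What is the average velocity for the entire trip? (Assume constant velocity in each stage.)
d₁ = v₁t₁ = 36 × 9.7 = 349.2 m
d₂ = v₂t₂ = 35 × 9.9 = 346.5 m
d_total = 695.7 m, t_total = 19.6 s
v_avg = d_total/t_total = 695.7/19.6 = 35.49 m/s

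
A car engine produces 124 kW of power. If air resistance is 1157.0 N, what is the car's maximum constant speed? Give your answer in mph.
P = Fv → v = P/F = 124000 W / 1157 N = 107.2 m/s = 239.7 mph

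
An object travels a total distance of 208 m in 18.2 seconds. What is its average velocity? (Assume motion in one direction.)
v_avg = Δd / Δt = 208 / 18.2 = 11.43 m/s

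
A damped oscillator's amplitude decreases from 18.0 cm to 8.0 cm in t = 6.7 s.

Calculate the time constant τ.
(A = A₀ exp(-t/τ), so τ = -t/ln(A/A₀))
A/A₀ = 8.0/18.0 = 0.4444; ln(A/A₀) = -0.8109
τ = −t/ln(A/A₀) = −6.7/-0.8109 = 8.262 s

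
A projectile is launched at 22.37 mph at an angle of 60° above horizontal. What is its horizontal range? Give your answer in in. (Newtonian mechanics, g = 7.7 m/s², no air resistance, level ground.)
R = v₀² sin(2θ) / g (with unit conversion) = 442.8 in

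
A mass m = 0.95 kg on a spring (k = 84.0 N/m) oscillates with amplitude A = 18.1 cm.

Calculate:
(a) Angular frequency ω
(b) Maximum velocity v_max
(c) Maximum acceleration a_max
ω = √(k/m) = √(84.0/0.95) = 9.403 rad/s
v_max = ωA = 9.403×0.181 = 1.702 m/s
a_max = ω²A = 9.403²×0.181 = 16 m/s²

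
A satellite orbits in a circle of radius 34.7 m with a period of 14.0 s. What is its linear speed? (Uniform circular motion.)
v = 2πr/T = 2π×34.7/14.0 = 15.57 m/s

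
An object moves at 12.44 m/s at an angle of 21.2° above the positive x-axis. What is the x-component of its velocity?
vₓ = v cos(θ) = 12.44 × cos(21.2°) = 11.6 m/s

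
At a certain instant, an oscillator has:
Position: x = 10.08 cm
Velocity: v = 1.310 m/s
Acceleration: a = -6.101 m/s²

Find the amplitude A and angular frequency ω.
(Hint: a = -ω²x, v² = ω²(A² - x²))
a = −ω²x → ω = √(|a|/x) = √(6.101/0.1008) = 7.78 rad/s
v² = ω²(A² − x²) → A = √(x² + v²/ω²) = √(0.1008² + 1.31²/7.78²) = 0.1962 m = 19.62 cm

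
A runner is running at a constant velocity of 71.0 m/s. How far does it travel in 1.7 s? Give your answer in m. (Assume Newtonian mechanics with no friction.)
d = vt = 120.7 m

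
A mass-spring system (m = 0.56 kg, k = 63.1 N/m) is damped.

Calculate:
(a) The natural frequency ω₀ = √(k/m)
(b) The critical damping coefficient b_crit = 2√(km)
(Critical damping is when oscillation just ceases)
ω₀ = √(k/m) = √(63.1/0.56) = 10.62 rad/s
b_crit = 2√(km) = 2√(63.1×0.56) = 11.89 kg/s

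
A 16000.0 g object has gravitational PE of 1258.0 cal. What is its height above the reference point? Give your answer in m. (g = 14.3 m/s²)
PE = mgh → h = PE/(mg) = 5263 J / (16 kg × 14.3 m/s²) = 23 m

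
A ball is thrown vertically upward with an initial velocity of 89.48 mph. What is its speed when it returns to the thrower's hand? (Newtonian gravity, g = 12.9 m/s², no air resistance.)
By conservation of energy, the ball returns at the same speed = 89.48 mph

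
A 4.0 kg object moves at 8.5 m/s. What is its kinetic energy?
KE = ½mv² = ½×4.0×8.5² = 144.5 J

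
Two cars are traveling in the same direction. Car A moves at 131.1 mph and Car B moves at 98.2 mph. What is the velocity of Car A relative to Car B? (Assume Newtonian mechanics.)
v_rel = v_A - v_B = 131.1 - 98.2 = 32.9 mph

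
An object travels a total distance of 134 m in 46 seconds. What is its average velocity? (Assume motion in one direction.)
v_avg = Δd / Δt = 134 / 46 = 2.91 m/s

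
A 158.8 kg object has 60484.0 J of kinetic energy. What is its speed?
KE = ½mv² → v = √(2KE/m) = √(2×60484.0/158.8) = 27.6 m/s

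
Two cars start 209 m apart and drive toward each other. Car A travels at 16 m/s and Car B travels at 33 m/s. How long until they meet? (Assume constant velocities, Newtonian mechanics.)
Combined speed: v_combined = 16 + 33 = 49 m/s
Time to meet: t = d/49 = 209/49 = 4.27 s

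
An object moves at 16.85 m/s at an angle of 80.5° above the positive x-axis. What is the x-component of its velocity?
vₓ = v cos(θ) = 16.85 × cos(80.5°) = 2.78 m/s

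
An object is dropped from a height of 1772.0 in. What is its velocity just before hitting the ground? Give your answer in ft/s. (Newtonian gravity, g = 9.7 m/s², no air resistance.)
v = √(2gh) (with unit conversion) = 96.95 ft/s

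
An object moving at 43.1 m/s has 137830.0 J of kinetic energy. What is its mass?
KE = ½mv² → m = 2KE/v² = 2×137830.0/43.1² = 148.4 kg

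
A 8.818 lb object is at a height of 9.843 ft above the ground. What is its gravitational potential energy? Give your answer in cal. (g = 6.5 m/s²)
PE = mgh = 4 kg × 6.5 m/s² × 3 m = 78 J = 18.64 cal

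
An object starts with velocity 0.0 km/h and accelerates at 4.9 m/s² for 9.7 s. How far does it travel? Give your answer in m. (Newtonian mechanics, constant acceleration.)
d = v₀t + ½at² (with unit conversion) = 230.5 m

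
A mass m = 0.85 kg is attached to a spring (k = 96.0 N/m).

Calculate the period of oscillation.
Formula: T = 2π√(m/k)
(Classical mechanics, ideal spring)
T = 2π√(m/k) = 2π√(0.85/96.0) = 0.5912 s; f = 1/T = 1.691 Hz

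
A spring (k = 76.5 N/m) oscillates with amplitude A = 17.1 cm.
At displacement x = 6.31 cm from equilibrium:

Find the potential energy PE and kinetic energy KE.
E_total = ½kA² = ½×76.5×(0.171)² = 1.118 J
PE = ½kx² = ½×76.5×(0.0631)² = 0.1523 J
KE = E_total − PE = 0.9662 J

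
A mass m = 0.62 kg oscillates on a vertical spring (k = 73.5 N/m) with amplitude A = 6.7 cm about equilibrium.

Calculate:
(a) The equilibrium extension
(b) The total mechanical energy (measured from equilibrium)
x_eq = mg/k = 0.62×9.81/73.5 = 0.08275 m = 8.275 cm
E = ½kA² = ½×73.5×(0.067)² = 0.165 J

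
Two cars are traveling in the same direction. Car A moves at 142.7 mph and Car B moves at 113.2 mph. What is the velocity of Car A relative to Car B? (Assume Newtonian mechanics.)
v_rel = v_A - v_B = 142.7 - 113.2 = 29.5 mph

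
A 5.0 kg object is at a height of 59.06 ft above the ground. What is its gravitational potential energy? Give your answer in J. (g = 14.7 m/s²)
PE = mgh = 5 kg × 14.7 m/s² × 18 m = 1323 J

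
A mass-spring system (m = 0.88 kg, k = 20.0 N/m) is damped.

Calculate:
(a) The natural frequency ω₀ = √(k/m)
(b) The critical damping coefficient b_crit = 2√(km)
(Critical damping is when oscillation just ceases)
ω₀ = √(k/m) = √(20.0/0.88) = 4.767 rad/s
b_crit = 2√(km) = 2√(20.0×0.88) = 8.39 kg/s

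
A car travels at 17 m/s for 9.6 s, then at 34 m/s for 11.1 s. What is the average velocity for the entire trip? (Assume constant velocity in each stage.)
d₁ = v₁t₁ = 17 × 9.6 = 163.2 m
d₂ = v₂t₂ = 34 × 11.1 = 377.4 m
d_total = 540.6 m, t_total = 20.7 s
v_avg = d_total/t_total = 540.6/20.7 = 26.12 m/s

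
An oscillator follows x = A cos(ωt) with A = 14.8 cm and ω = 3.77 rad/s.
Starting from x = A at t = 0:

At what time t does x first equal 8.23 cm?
cos(ωt) = x/A = 8.23/14.8 = 0.5561
ωt = arccos(0.5561) = 0.9811 rad
t = 0.9811/3.77 = 0.2602 s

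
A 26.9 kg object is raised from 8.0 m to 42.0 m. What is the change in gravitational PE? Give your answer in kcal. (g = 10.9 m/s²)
ΔPE = mg(h₂ − h₁) = 26.9 kg × 10.9 m/s² × (42 − 8) m = 9969 J = 2.383 kcal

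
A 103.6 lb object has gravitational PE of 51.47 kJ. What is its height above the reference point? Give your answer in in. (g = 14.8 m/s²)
PE = mgh → h = PE/(mg) = 5.147e+04 J / (46.99 kg × 14.8 m/s²) = 74.01 m = 2914.0 in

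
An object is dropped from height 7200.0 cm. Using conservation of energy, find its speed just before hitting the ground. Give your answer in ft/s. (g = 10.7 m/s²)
mgh = ½mv² → v = √(2gh) = √(2×10.7×72) = 39.25 m/s = 128.8 ft/s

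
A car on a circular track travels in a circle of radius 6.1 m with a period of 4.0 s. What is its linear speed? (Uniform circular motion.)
v = 2πr/T = 2π×6.1/4.0 = 9.58 m/s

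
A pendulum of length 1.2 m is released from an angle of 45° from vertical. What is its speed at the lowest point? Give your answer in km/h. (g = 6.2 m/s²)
h = L(1 − cosθ) = 1.2×(1 − cos45°) = 0.3515 m
v = √(2gh) = √(2×6.2×0.3515) = 2.088 m/s = 7.516 km/h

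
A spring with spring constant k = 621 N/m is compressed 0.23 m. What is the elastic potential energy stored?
PE = ½kx² = ½×621×0.23² = 16.43 J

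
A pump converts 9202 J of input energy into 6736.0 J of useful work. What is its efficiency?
η = W_out/W_in = 6736.0/9202 = 0.732 = 73.2%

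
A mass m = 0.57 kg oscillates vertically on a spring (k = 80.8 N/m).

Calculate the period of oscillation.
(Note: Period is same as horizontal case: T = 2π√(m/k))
T = 2π√(m/k) = 2π√(0.57/80.8) = 0.5277 s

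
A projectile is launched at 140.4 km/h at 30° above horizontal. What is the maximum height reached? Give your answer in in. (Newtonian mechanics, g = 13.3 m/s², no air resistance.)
H = v₀²sin²(θ)/(2g) (with unit conversion) = 562.8 in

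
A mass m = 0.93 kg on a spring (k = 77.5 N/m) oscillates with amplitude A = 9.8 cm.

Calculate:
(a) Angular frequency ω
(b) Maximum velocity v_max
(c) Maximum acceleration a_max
ω = √(k/m) = √(77.5/0.93) = 9.129 rad/s
v_max = ωA = 9.129×0.098 = 0.8946 m/s
a_max = ω²A = 9.129²×0.098 = 8.167 m/s²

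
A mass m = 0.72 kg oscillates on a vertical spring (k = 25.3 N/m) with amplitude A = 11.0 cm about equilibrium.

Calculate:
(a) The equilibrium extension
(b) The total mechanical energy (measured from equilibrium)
x_eq = mg/k = 0.72×9.81/25.3 = 0.2792 m = 27.92 cm
E = ½kA² = ½×25.3×(0.11)² = 0.1531 J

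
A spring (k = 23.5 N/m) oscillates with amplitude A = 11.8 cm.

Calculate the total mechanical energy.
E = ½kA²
E = ½kA² = ½×23.5×(0.118)² = 0.1636 J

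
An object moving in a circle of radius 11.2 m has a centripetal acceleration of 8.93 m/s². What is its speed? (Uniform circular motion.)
v = √(a_c × r) = √(8.93 × 11.2) = 10.0 m/s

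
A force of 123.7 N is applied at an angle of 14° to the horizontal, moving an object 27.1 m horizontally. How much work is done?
W = Fd cosθ = 123.7×27.1×cos(14°) = 3252.7 J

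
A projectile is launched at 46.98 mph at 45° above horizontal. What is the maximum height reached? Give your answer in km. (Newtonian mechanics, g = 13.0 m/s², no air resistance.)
H = v₀²sin²(θ)/(2g) (with unit conversion) = 0.008482 km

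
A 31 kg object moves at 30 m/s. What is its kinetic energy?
KE = ½mv² = ½×31×30² = 13950.0 J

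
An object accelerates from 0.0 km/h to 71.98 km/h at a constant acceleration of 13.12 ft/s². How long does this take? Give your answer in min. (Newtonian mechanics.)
t = (v - v₀)/a (with unit conversion) = 0.08333 min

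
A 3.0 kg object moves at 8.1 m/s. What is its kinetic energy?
KE = ½mv² = ½×3.0×8.1² = 98.415 J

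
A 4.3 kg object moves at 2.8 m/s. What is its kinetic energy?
KE = ½mv² = ½×4.3×2.8² = 16.856 J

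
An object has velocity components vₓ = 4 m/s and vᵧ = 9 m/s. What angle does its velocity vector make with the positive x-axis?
θ = arctan(vᵧ/vₓ) = arctan(9/4) = 66.04°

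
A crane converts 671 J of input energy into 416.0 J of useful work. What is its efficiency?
η = W_out/W_in = 416.0/671 = 0.62 = 62.0%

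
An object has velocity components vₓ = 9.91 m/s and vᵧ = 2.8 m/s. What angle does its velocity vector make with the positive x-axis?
θ = arctan(vᵧ/vₓ) = arctan(2.8/9.91) = 15.78°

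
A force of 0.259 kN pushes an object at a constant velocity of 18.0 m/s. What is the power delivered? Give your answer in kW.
P = Fv = 259 N × 18 m/s = 4662 W = 4.662 kW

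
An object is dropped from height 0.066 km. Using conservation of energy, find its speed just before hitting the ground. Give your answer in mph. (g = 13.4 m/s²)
mgh = ½mv² → v = √(2gh) = √(2×13.4×66) = 42.06 m/s = 94.08 mph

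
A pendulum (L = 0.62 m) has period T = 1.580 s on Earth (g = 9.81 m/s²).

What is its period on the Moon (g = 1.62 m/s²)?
T = 2π√(L/g), so T_moon/T_earth = √(g_earth/g_moon)
T_moon = 2π√(0.62/1.62) = 3.887 s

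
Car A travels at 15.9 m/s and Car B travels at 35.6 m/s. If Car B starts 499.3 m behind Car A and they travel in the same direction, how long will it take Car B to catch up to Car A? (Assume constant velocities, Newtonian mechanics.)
Relative speed: v_rel = 35.6 - 15.9 = 19.7 m/s
Time to catch: t = d₀/v_rel = 499.3/19.7 = 25.35 s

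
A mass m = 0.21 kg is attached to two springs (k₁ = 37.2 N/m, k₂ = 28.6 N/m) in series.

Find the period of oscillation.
k_eq = k₁k₂/(k₁+k₂) = 16.17 N/m
T = 2π√(m/k_eq) = 2π√(0.21/16.17) = 0.7161 s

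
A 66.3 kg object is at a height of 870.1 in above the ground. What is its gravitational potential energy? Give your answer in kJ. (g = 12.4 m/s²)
PE = mgh = 66.3 kg × 12.4 m/s² × 22.1 m = 1.817e+04 J = 18.17 kJ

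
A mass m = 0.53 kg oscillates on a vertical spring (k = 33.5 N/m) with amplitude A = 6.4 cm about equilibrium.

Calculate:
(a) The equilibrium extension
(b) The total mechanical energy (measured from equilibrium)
x_eq = mg/k = 0.53×9.81/33.5 = 0.1552 m = 15.52 cm
E = ½kA² = ½×33.5×(0.064)² = 0.06861 J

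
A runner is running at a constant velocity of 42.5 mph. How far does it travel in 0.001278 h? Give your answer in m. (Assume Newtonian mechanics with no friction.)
d = vt (with unit conversion) = 87.41 m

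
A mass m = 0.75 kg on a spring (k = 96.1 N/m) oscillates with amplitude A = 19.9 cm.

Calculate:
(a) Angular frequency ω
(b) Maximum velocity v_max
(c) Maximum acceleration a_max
ω = √(k/m) = √(96.1/0.75) = 11.32 rad/s
v_max = ωA = 11.32×0.199 = 2.253 m/s
a_max = ω²A = 11.32²×0.199 = 25.5 m/s²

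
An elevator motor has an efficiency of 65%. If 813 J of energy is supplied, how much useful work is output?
W_out = η × W_in = 0.65 × 813 = 528.45 J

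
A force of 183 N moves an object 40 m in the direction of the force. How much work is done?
W = Fd = 183×40 = 7320.0 J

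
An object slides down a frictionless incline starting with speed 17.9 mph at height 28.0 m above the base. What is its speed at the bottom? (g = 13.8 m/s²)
½mv₀² + mgh = ½mv² → v = √(v₀² + 2gh) = √(8.002² + 2×13.8×28) = 28.93 m/s = 64.71 mph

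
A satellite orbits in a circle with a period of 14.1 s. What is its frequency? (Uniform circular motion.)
f = 1/T = 1/14.1 = 0.0709 Hz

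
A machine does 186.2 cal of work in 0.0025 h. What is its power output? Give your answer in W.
P = W/t = 779.1 J / 9 s = 86.56 W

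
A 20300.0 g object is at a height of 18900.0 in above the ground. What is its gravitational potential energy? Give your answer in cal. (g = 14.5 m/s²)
PE = mgh = 20.3 kg × 14.5 m/s² × 480.1 m = 1.413e+05 J = 33770.0 cal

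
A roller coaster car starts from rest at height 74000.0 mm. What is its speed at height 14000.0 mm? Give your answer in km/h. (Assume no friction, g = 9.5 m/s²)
mgh₁ = ½mv₂² + mgh₂ → v₂ = √(2g(h₁−h₂)) = √(2×9.5×(74−14)) = 33.76 m/s = 121.5 km/h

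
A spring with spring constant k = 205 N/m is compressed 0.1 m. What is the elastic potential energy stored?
PE = ½kx² = ½×205×0.1² = 1.025 J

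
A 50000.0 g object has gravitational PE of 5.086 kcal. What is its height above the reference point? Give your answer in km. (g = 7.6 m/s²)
PE = mgh → h = PE/(mg) = 2.128e+04 J / (50 kg × 7.6 m/s²) = 56 m = 0.056 km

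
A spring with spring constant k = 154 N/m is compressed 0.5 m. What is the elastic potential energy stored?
PE = ½kx² = ½×154×0.5² = 19.25 J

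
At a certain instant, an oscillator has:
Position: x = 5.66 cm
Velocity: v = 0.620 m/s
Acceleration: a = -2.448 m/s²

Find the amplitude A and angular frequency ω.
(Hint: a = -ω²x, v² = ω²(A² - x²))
a = −ω²x → ω = √(|a|/x) = √(2.448/0.0566) = 6.577 rad/s
v² = ω²(A² − x²) → A = √(x² + v²/ω²) = √(0.0566² + 0.62²/6.577²) = 0.11 m = 11 cm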